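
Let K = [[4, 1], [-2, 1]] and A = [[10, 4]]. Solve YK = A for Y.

Right-multiplying both sides by K⁻¹ gives Y = AK⁻¹.
det K = 6; the adjugate gives K⁻¹ = [[1/6, -1/6], [1/3, 2/3]].
Y = AK⁻¹ = [[10, 4]] · [[1/6, -1/6], [1/3, 2/3]] = [[3, 1]].

Y = [[3, 1]]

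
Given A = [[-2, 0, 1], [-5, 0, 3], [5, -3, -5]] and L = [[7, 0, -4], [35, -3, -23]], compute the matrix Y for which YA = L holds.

Since A sits to the right of Y, Y = LA⁻¹.
det A = -3; the adjugate gives A⁻¹ = [[-3, 1, 0], [10/3, -5/3, -1/3], [-5, 2, 0]].
Y = LA⁻¹ = [[7, 0, -4], [35, -3, -23]] · [[-3, 1, 0], [10/3, -5/3, -1/3], [-5, 2, 0]] = [[-1, -1, 0], [0, -6, 1]].

Y = [[-1, -1, 0], [0, -6, 1]]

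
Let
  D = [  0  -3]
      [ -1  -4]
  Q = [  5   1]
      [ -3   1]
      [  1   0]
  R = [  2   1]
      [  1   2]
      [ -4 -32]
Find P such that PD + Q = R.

P = [[-4, 3], [5, -4], [4, 5]]

PD = R − Q = [[-3, 0], [4, 1], [-5, -32]].
Since D sits to the right of P, P = (R − Q)D⁻¹.
D has determinant -3; D⁻¹ = [[4/3, -1], [-1/3, 0]].
P = (R − Q)D⁻¹ = [[-4, 3], [5, -4], [4, 5]].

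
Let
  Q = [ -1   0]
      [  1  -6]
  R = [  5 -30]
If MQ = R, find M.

M = [[0, 5]]

Right-multiplying both sides by Q⁻¹ gives M = RQ⁻¹.
det Q = 6, so Q⁻¹ = [[-1, 0], [-1/6, -1/6]].
M = RQ⁻¹ = [[5, -30]] · [[-1, 0], [-1/6, -1/6]] = [[0, 5]].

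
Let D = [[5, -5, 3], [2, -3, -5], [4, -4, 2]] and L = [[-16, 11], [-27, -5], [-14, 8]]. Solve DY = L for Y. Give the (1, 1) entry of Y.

Since D multiplies Y on the left, Y = D⁻¹L.
D has determinant 2; D⁻¹ = [[-13, -1, 17], [-12, -1, 31/2], [2, 0, -5/2]].
Y = D⁻¹L = [[-13, -1, 17], [-12, -1, 31/2], [2, 0, -5/2]] · [[-16, 11], [-27, -5], [-14, 8]] = [[-3, -2], [2, -3], [3, 2]].

-3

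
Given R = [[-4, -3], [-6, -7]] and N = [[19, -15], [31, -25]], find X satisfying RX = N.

Left-multiplying both sides by R⁻¹ gives X = R⁻¹N.
R has determinant 10; R⁻¹ = [[-7/10, 3/10], [3/5, -2/5]].
X = R⁻¹N = [[-7/10, 3/10], [3/5, -2/5]] · [[19, -15], [31, -25]] = [[-4, 3], [-1, 1]].

X = [[-4, 3], [-1, 1]]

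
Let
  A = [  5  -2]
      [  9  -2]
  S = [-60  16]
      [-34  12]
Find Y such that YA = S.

Right-multiplying both sides by A⁻¹ gives Y = SA⁻¹.
det A = 8; the adjugate gives A⁻¹ = [[-1/4, 1/4], [-9/8, 5/8]].
Y = SA⁻¹ = [[-60, 16], [-34, 12]] · [[-1/4, 1/4], [-9/8, 5/8]] = [[-3, -5], [-5, -1]].

Y = [[-3, -5], [-5, -1]]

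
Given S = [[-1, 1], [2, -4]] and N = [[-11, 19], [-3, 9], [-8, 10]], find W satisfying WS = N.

Since S sits to the right of W, W = NS⁻¹.
det S = 2, so S⁻¹ = [[-2, -1/2], [-1, -1/2]].
W = NS⁻¹ = [[-11, 19], [-3, 9], [-8, 10]] · [[-2, -1/2], [-1, -1/2]] = [[3, -4], [-3, -3], [6, -1]].

W = [[3, -4], [-3, -3], [6, -1]]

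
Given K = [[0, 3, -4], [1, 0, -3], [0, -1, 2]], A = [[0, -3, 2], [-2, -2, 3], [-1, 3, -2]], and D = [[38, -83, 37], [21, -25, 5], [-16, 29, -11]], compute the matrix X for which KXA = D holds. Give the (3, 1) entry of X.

-1

Isolating X: multiply by K⁻¹ from the left and A⁻¹ from the right, so X = K⁻¹DA⁻¹.
det K = -2; the adjugate gives K⁻¹ = [[3/2, 1, 9/2], [1, 0, 2], [1/2, 0, 3/2]].
A has determinant 5; A⁻¹ = [[-1, 0, -1], [-7/5, 2/5, -4/5], [-8/5, 3/5, -6/5]].
K⁻¹D = [[6, -19, 11], [6, -25, 15], [-5, 2, 2]].
X = (K⁻¹D)A⁻¹ = [[3, -1, -4], [5, -1, -4], [-1, 2, 1]].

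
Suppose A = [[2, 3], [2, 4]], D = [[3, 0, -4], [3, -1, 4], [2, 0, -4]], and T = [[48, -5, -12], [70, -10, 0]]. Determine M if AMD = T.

M = [[4, -5, -3], [3, 5, -1]]

M = A⁻¹TD⁻¹ (apply A⁻¹ on the left and D⁻¹ on the right).
det A = 2; the adjugate gives A⁻¹ = [[2, -3/2], [-1, 1]].
det D = 4, so D⁻¹ = [[1, 0, -1], [5, -1, -6], [1/2, 0, -3/4]].
A⁻¹T = [[-9, 5, -24], [22, -5, 12]].
M = (A⁻¹T)D⁻¹ = [[4, -5, -3], [3, 5, -1]].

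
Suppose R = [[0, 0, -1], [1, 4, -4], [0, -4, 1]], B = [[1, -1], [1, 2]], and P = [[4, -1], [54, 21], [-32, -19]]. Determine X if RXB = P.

X = R⁻¹PB⁻¹ (apply R⁻¹ on the left and B⁻¹ on the right).
R has determinant 4; R⁻¹ = [[-3, 1, 1], [-1/4, 0, -1/4], [-1, 0, 0]].
det B = 3; the adjugate gives B⁻¹ = [[2/3, 1/3], [-1/3, 1/3]].
R⁻¹P = [[10, 5], [7, 5], [-4, 1]].
X = (R⁻¹P)B⁻¹ = [[5, 5], [3, 4], [-3, -1]].

X = [[5, 5], [3, 4], [-3, -1]]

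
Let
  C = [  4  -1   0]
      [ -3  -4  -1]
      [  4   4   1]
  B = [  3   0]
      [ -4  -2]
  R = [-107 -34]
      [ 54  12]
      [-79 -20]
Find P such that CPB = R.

P = [[-3, 4], [1, -1], [-5, -2]]

P = C⁻¹RB⁻¹ (apply C⁻¹ on the left and B⁻¹ on the right).
det C = 1, so C⁻¹ = [[0, 1, 1], [-1, 4, 4], [4, -20, -19]].
det B = -6, so B⁻¹ = [[1/3, 0], [-2/3, -1/2]].
C⁻¹R = [[-25, -8], [7, 2], [-7, 4]].
P = (C⁻¹R)B⁻¹ = [[-3, 4], [1, -1], [-5, -2]].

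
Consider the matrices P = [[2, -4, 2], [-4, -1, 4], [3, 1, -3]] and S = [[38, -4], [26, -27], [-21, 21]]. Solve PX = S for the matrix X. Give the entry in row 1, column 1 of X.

1

Left-multiplying both sides by P⁻¹ gives X = P⁻¹S.
P has determinant -4; P⁻¹ = [[1/4, 5/2, 7/2], [0, 3, 4], [1/4, 7/2, 9/2]].
X = P⁻¹S = [[1/4, 5/2, 7/2], [0, 3, 4], [1/4, 7/2, 9/2]] · [[38, -4], [26, -27], [-21, 21]] = [[1, 5], [-6, 3], [6, -1]].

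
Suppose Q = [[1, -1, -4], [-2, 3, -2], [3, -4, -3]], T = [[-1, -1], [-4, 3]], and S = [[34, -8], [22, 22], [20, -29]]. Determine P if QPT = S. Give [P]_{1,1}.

4

Left-multiply by Q⁻¹ and right-multiply by T⁻¹: P = Q⁻¹ST⁻¹.
det Q = -1; the adjugate gives Q⁻¹ = [[17, -13, -14], [12, -9, -10], [1, -1, -1]].
det T = -7; the adjugate gives T⁻¹ = [[-3/7, -1/7], [-4/7, 1/7]].
Q⁻¹S = [[12, -16], [10, -4], [-8, -1]].
P = (Q⁻¹S)T⁻¹ = [[4, -4], [-2, -2], [4, 1]].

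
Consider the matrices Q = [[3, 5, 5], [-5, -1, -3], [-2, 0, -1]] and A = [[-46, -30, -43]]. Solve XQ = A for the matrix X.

X = [[-5, 5, 3]]

Right-multiplying both sides by Q⁻¹ gives X = AQ⁻¹.
det Q = -2; the adjugate gives Q⁻¹ = [[-1/2, -5/2, 5], [-1/2, -7/2, 8], [1, 5, -11]].
X = AQ⁻¹ = [[-46, -30, -43]] · [[-1/2, -5/2, 5], [-1/2, -7/2, 8], [1, 5, -11]] = [[-5, 5, 3]].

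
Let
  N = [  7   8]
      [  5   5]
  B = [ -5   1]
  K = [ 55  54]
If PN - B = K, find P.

P = [[5, 3]]

PN = K + B = [[50, 55]].
Since N sits to the right of P, P = (K + B)N⁻¹.
det N = -5, so N⁻¹ = [[-1, 8/5], [1, -7/5]].
P = (K + B)N⁻¹ = [[5, 3]].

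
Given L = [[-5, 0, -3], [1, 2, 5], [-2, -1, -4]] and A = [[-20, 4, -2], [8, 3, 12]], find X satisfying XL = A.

X = [[5, 1, -2], [-1, 1, -1]]

Right-multiplying both sides by L⁻¹ gives X = AL⁻¹.
det L = 6, so L⁻¹ = [[-1/2, 1/2, 1], [-1, 7/3, 11/3], [1/2, -5/6, -5/3]].
X = AL⁻¹ = [[-20, 4, -2], [8, 3, 12]] · [[-1/2, 1/2, 1], [-1, 7/3, 11/3], [1/2, -5/6, -5/3]] = [[5, 1, -2], [-1, 1, -1]].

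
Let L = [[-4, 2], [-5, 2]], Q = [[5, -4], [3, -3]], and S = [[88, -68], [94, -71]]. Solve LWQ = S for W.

Left-multiply by L⁻¹ and right-multiply by Q⁻¹: W = L⁻¹SQ⁻¹.
det L = 2, so L⁻¹ = [[1, -1], [5/2, -2]].
det Q = -3; the adjugate gives Q⁻¹ = [[1, -4/3], [1, -5/3]].
L⁻¹S = [[-6, 3], [32, -28]].
W = (L⁻¹S)Q⁻¹ = [[-3, 3], [4, 4]].

W = [[-3, 3], [4, 4]]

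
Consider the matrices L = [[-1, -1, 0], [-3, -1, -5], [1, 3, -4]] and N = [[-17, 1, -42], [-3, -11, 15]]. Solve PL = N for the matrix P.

L is on the right of P, so right-multiply by L⁻¹: P = NL⁻¹.
det L = -2; the adjugate gives L⁻¹ = [[-19/2, 2, -5/2], [17/2, -2, 5/2], [4, -1, 1]].
P = NL⁻¹ = [[-17, 1, -42], [-3, -11, 15]] · [[-19/2, 2, -5/2], [17/2, -2, 5/2], [4, -1, 1]] = [[2, 6, 3], [-5, 1, -5]].

P = [[2, 6, 3], [-5, 1, -5]]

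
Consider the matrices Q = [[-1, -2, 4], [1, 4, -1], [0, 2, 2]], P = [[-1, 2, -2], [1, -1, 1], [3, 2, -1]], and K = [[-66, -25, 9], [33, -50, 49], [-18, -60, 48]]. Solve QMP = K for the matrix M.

Isolating M: multiply by Q⁻¹ from the left and P⁻¹ from the right, so M = Q⁻¹KP⁻¹.
Q has determinant 2; Q⁻¹ = [[5, 6, -7], [-1, -1, 3/2], [1, 1, -1]].
det P = -1, so P⁻¹ = [[1, 2, 0], [-4, -7, 1], [-5, -8, 1]].
Q⁻¹K = [[-6, -5, 3], [6, -15, 14], [-15, -15, 10]].
M = (Q⁻¹K)P⁻¹ = [[-1, -1, -2], [-4, 5, -1], [-5, -5, -5]].

M = [[-1, -1, -2], [-4, 5, -1], [-5, -5, -5]]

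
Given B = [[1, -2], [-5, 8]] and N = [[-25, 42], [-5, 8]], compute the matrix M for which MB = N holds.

M = [[-5, 4], [0, 1]]

Right-multiplying both sides by B⁻¹ gives M = NB⁻¹.
det B = -2; the adjugate gives B⁻¹ = [[-4, -1], [-5/2, -1/2]].
M = NB⁻¹ = [[-25, 42], [-5, 8]] · [[-4, -1], [-5/2, -1/2]] = [[-5, 4], [0, 1]].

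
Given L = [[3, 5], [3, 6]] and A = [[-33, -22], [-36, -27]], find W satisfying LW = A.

W = [[-6, 1], [-3, -5]]

Since L multiplies W on the left, W = L⁻¹A.
det L = 3; the adjugate gives L⁻¹ = [[2, -5/3], [-1, 1]].
W = L⁻¹A = [[2, -5/3], [-1, 1]] · [[-33, -22], [-36, -27]] = [[-6, 1], [-3, -5]].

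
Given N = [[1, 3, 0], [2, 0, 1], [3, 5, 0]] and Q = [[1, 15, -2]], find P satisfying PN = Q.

N is on the right of P, so right-multiply by N⁻¹: P = QN⁻¹.
det N = 4; the adjugate gives N⁻¹ = [[-5/4, 0, 3/4], [3/4, 0, -1/4], [5/2, 1, -3/2]].
P = QN⁻¹ = [[1, 15, -2]] · [[-5/4, 0, 3/4], [3/4, 0, -1/4], [5/2, 1, -3/2]] = [[5, -2, 0]].

P = [[5, -2, 0]]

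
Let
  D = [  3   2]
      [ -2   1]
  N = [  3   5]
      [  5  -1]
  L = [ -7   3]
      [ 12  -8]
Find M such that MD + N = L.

MD = L − N = [[-10, -2], [7, -7]].
Since D sits to the right of M, M = (L − N)D⁻¹.
det D = 7, so D⁻¹ = [[1/7, -2/7], [2/7, 3/7]].
M = (L − N)D⁻¹ = [[-2, 2], [-1, -5]].

M = [[-2, 2], [-1, -5]]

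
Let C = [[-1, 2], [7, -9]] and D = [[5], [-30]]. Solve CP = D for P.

Left-multiplying both sides by C⁻¹ gives P = C⁻¹D.
C has determinant -5; C⁻¹ = [[9/5, 2/5], [7/5, 1/5]].
P = C⁻¹D = [[9/5, 2/5], [7/5, 1/5]] · [[5], [-30]] = [[-3], [1]].

P = [[-3], [1]]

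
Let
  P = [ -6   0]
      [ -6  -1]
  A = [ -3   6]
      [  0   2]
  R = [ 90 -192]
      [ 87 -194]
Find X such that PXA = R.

X = [[5, 1], [-1, 4]]

X = P⁻¹RA⁻¹ (apply P⁻¹ on the left and A⁻¹ on the right).
P has determinant 6; P⁻¹ = [[-1/6, 0], [1, -1]].
det A = -6; the adjugate gives A⁻¹ = [[-1/3, 1], [0, 1/2]].
P⁻¹R = [[-15, 32], [3, 2]].
X = (P⁻¹R)A⁻¹ = [[5, 1], [-1, 4]].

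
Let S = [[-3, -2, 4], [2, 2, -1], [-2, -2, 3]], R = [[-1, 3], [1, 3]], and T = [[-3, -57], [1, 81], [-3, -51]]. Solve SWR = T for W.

W = [[4, 3], [4, 5], [3, 2]]

Isolating W: multiply by S⁻¹ from the left and R⁻¹ from the right, so W = S⁻¹TR⁻¹.
det S = -4; the adjugate gives S⁻¹ = [[-1, 1/2, 3/2], [1, 1/4, -5/4], [0, 1/2, 1/2]].
det R = -6, so R⁻¹ = [[-1/2, 1/2], [1/6, 1/6]].
S⁻¹T = [[-1, 21], [1, 27], [-1, 15]].
W = (S⁻¹T)R⁻¹ = [[4, 3], [4, 5], [3, 2]].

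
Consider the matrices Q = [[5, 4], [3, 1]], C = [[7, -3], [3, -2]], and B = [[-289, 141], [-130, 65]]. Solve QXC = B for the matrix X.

X = Q⁻¹BC⁻¹ (apply Q⁻¹ on the left and C⁻¹ on the right).
Q has determinant -7; Q⁻¹ = [[-1/7, 4/7], [3/7, -5/7]].
det C = -5, so C⁻¹ = [[2/5, -3/5], [3/5, -7/5]].
Q⁻¹B = [[-33, 17], [-31, 14]].
X = (Q⁻¹B)C⁻¹ = [[-3, -4], [-4, -1]].

X = [[-3, -4], [-4, -1]]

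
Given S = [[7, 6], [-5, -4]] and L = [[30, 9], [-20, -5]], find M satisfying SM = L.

M = [[0, -3], [5, 5]]

Since S multiplies M on the left, M = S⁻¹L.
S has determinant 2; S⁻¹ = [[-2, -3], [5/2, 7/2]].
M = S⁻¹L = [[-2, -3], [5/2, 7/2]] · [[30, 9], [-20, -5]] = [[0, -3], [5, 5]].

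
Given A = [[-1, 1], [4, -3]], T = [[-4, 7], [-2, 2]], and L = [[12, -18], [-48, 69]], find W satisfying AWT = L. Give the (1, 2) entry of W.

4

Left-multiply by A⁻¹ and right-multiply by T⁻¹: W = A⁻¹LT⁻¹.
det A = -1, so A⁻¹ = [[3, 1], [4, 1]].
T has determinant 6; T⁻¹ = [[1/3, -7/6], [1/3, -2/3]].
A⁻¹L = [[-12, 15], [0, -3]].
W = (A⁻¹L)T⁻¹ = [[1, 4], [-1, 2]].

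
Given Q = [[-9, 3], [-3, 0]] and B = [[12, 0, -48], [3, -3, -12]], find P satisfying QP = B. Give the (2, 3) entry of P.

-4

Left-multiplying both sides by Q⁻¹ gives P = Q⁻¹B.
det Q = 9, so Q⁻¹ = [[0, -1/3], [1/3, -1]].
P = Q⁻¹B = [[0, -1/3], [1/3, -1]] · [[12, 0, -48], [3, -3, -12]] = [[-1, 1, 4], [1, 3, -4]].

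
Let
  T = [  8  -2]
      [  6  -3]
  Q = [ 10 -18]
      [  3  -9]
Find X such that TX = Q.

T is on the left of X, so left-multiply by T⁻¹: X = T⁻¹Q.
T has determinant -12; T⁻¹ = [[1/4, -1/6], [1/2, -2/3]].
X = T⁻¹Q = [[1/4, -1/6], [1/2, -2/3]] · [[10, -18], [3, -9]] = [[2, -3], [3, -3]].

X = [[2, -3], [3, -3]]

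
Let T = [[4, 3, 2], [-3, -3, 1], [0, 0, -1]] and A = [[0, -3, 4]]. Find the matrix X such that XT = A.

T is on the right of X, so right-multiply by T⁻¹: X = AT⁻¹.
det T = 3; the adjugate gives T⁻¹ = [[1, 1, 3], [-1, -4/3, -10/3], [0, 0, -1]].
X = AT⁻¹ = [[0, -3, 4]] · [[1, 1, 3], [-1, -4/3, -10/3], [0, 0, -1]] = [[3, 4, 6]].

X = [[3, 4, 6]]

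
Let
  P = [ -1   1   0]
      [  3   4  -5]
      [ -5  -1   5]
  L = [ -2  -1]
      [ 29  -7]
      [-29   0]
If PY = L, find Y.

Y = [[6, -4], [4, -5], [1, -5]]

Left-multiplying both sides by P⁻¹ gives Y = P⁻¹L.
P has determinant -5; P⁻¹ = [[-3, 1, 1], [-2, 1, 1], [-17/5, 6/5, 7/5]].
Y = P⁻¹L = [[-3, 1, 1], [-2, 1, 1], [-17/5, 6/5, 7/5]] · [[-2, -1], [29, -7], [-29, 0]] = [[6, -4], [4, -5], [1, -5]].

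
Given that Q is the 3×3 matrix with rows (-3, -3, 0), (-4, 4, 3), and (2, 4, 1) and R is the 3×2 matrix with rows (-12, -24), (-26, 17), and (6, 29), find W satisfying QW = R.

W = [[6, 3], [-2, 5], [2, 3]]

Since Q multiplies W on the left, W = Q⁻¹R.
det Q = -6, so Q⁻¹ = [[4/3, -1/2, 3/2], [-5/3, 1/2, -3/2], [4, -1, 4]].
W = Q⁻¹R = [[4/3, -1/2, 3/2], [-5/3, 1/2, -3/2], [4, -1, 4]] · [[-12, -24], [-26, 17], [6, 29]] = [[6, 3], [-2, 5], [2, 3]].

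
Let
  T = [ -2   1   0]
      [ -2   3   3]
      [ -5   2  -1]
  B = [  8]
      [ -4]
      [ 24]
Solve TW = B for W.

Left-multiplying both sides by T⁻¹ gives W = T⁻¹B.
det T = 1; the adjugate gives T⁻¹ = [[-9, 1, 3], [-17, 2, 6], [11, -1, -4]].
W = T⁻¹B = [[-9, 1, 3], [-17, 2, 6], [11, -1, -4]] · [[8], [-4], [24]] = [[-4], [0], [-4]].

W = [[-4], [0], [-4]]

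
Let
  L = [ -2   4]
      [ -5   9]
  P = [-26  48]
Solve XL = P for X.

X = [[3, 4]]

Right-multiplying both sides by L⁻¹ gives X = PL⁻¹.
det L = 2; the adjugate gives L⁻¹ = [[9/2, -2], [5/2, -1]].
X = PL⁻¹ = [[-26, 48]] · [[9/2, -2], [5/2, -1]] = [[3, 4]].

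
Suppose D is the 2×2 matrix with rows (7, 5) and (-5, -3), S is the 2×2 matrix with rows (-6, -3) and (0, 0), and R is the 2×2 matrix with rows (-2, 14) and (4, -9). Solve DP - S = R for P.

P = [[1, 3], [-3, -2]]

DP = R + S = [[-8, 11], [4, -9]].
Left-multiplying both sides by D⁻¹ gives P = D⁻¹(R + S).
D has determinant 4; D⁻¹ = [[-3/4, -5/4], [5/4, 7/4]].
P = D⁻¹(R + S) = [[1, 3], [-3, -2]].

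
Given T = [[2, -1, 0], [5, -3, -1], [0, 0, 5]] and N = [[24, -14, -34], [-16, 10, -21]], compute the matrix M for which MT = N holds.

T is on the right of M, so right-multiply by T⁻¹: M = NT⁻¹.
det T = -5, so T⁻¹ = [[3, -1, -1/5], [5, -2, -2/5], [0, 0, 1/5]].
M = NT⁻¹ = [[24, -14, -34], [-16, 10, -21]] · [[3, -1, -1/5], [5, -2, -2/5], [0, 0, 1/5]] = [[2, 4, -6], [2, -4, -5]].

M = [[2, 4, -6], [2, -4, -5]]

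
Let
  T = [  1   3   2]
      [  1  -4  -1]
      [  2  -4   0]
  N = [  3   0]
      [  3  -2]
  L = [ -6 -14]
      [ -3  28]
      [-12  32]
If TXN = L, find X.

X = [[4, -2], [-1, 3], [-5, 0]]

Left-multiply by T⁻¹ and right-multiply by N⁻¹: X = T⁻¹LN⁻¹.
det T = -2, so T⁻¹ = [[2, 4, -5/2], [1, 2, -3/2], [-2, -5, 7/2]].
N has determinant -6; N⁻¹ = [[1/3, 0], [1/2, -1/2]].
T⁻¹L = [[6, 4], [6, -6], [-15, 0]].
X = (T⁻¹L)N⁻¹ = [[4, -2], [-1, 3], [-5, 0]].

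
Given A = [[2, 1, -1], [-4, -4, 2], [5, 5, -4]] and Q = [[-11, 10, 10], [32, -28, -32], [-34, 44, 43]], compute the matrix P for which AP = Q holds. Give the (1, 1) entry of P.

Since A multiplies P on the left, P = A⁻¹Q.
det A = 6; the adjugate gives A⁻¹ = [[1, -1/6, -1/3], [-1, -1/2, 0], [0, -5/6, -2/3]].
P = A⁻¹Q = [[1, -1/6, -1/3], [-1, -1/2, 0], [0, -5/6, -2/3]] · [[-11, 10, 10], [32, -28, -32], [-34, 44, 43]] = [[-5, 0, 1], [-5, 4, 6], [-4, -6, -2]].

-5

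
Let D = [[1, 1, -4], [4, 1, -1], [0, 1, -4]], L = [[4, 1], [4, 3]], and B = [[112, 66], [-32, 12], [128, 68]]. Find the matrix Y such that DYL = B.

Y = [[-5, 1], [-2, 2], [-4, -4]]

Isolating Y: multiply by D⁻¹ from the left and L⁻¹ from the right, so Y = D⁻¹BL⁻¹.
det D = -3; the adjugate gives D⁻¹ = [[1, 0, -1], [-16/3, 4/3, 5], [-4/3, 1/3, 1]].
det L = 8, so L⁻¹ = [[3/8, -1/8], [-1/2, 1/2]].
D⁻¹B = [[-16, -2], [0, 4], [-32, -16]].
Y = (D⁻¹B)L⁻¹ = [[-5, 1], [-2, 2], [-4, -4]].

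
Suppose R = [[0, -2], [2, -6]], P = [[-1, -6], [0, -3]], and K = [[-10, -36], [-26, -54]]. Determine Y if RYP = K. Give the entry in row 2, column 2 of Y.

Isolating Y: multiply by R⁻¹ from the left and P⁻¹ from the right, so Y = R⁻¹KP⁻¹.
det R = 4; the adjugate gives R⁻¹ = [[-3/2, 1/2], [-1/2, 0]].
det P = 3; the adjugate gives P⁻¹ = [[-1, 2], [0, -1/3]].
R⁻¹K = [[2, 27], [5, 18]].
Y = (R⁻¹K)P⁻¹ = [[-2, -5], [-5, 4]].

4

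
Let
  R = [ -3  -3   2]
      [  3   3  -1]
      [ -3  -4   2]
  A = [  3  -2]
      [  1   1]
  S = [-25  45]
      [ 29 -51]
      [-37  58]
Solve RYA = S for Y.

Y = [[1, -4], [5, -3], [2, -2]]

Isolating Y: multiply by R⁻¹ from the left and A⁻¹ from the right, so Y = R⁻¹SA⁻¹.
det R = -3, so R⁻¹ = [[-2/3, 2/3, 1], [1, 0, -1], [1, 1, 0]].
A has determinant 5; A⁻¹ = [[1/5, 2/5], [-1/5, 3/5]].
R⁻¹S = [[-1, -6], [12, -13], [4, -6]].
Y = (R⁻¹S)A⁻¹ = [[1, -4], [5, -3], [2, -2]].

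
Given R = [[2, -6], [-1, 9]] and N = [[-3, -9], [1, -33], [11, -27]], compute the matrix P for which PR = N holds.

P = [[-3, -3], [-2, -5], [6, 1]]

Right-multiplying both sides by R⁻¹ gives P = NR⁻¹.
det R = 12, so R⁻¹ = [[3/4, 1/2], [1/12, 1/6]].
P = NR⁻¹ = [[-3, -9], [1, -33], [11, -27]] · [[3/4, 1/2], [1/12, 1/6]] = [[-3, -3], [-2, -5], [6, 1]].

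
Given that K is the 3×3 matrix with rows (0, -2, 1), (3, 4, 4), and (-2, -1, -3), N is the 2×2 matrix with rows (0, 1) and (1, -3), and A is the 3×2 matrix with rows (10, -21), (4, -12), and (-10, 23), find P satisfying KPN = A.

Isolating P: multiply by K⁻¹ from the left and N⁻¹ from the right, so P = K⁻¹AN⁻¹.
det K = 3; the adjugate gives K⁻¹ = [[-8/3, -7/3, -4], [1/3, 2/3, 1], [5/3, 4/3, 2]].
det N = -1; the adjugate gives N⁻¹ = [[3, 1], [1, 0]].
K⁻¹A = [[4, -8], [-4, 8], [2, -5]].
P = (K⁻¹A)N⁻¹ = [[4, 4], [-4, -4], [1, 2]].

P = [[4, 4], [-4, -4], [1, 2]]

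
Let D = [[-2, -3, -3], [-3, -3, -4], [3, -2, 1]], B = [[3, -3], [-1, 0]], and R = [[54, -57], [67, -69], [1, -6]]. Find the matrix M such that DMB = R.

M = [[1, 0], [-2, -2], [-5, 1]]

M = D⁻¹RB⁻¹ (apply D⁻¹ on the left and B⁻¹ on the right).
D has determinant 4; D⁻¹ = [[-11/4, 9/4, 3/4], [-9/4, 7/4, 1/4], [15/4, -13/4, -3/4]].
B has determinant -3; B⁻¹ = [[0, -1], [-1/3, -1]].
D⁻¹R = [[3, -3], [-4, 6], [-16, 15]].
M = (D⁻¹R)B⁻¹ = [[1, 0], [-2, -2], [-5, 1]].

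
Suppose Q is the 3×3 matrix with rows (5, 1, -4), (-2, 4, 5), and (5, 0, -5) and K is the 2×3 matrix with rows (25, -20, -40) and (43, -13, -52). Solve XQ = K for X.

Since Q sits to the right of X, X = KQ⁻¹.
det Q = -5, so Q⁻¹ = [[4, -1, -21/5], [-3, 1, 17/5], [4, -1, -22/5]].
X = KQ⁻¹ = [[25, -20, -40], [43, -13, -52]] · [[4, -1, -21/5], [-3, 1, 17/5], [4, -1, -22/5]] = [[0, -5, 3], [3, -4, 4]].

X = [[0, -5, 3], [3, -4, 4]]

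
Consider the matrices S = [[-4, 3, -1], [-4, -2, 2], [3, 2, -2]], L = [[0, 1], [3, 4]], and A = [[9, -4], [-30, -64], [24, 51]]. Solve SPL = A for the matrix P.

P = S⁻¹AL⁻¹ (apply S⁻¹ on the left and L⁻¹ on the right).
det S = -4; the adjugate gives S⁻¹ = [[0, -1, -1], [1/2, -11/4, -3], [1/2, -17/4, -5]].
det L = -3; the adjugate gives L⁻¹ = [[-4/3, 1/3], [1, 0]].
S⁻¹A = [[6, 13], [15, 21], [12, 15]].
P = (S⁻¹A)L⁻¹ = [[5, 2], [1, 5], [-1, 4]].

P = [[5, 2], [1, 5], [-1, 4]]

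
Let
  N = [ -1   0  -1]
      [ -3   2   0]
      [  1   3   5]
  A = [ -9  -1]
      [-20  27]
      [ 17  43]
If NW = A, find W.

Left-multiplying both sides by N⁻¹ gives W = N⁻¹A.
det N = 1; the adjugate gives N⁻¹ = [[10, -3, 2], [15, -4, 3], [-11, 3, -2]].
W = N⁻¹A = [[10, -3, 2], [15, -4, 3], [-11, 3, -2]] · [[-9, -1], [-20, 27], [17, 43]] = [[4, -5], [-4, 6], [5, 6]].

W = [[4, -5], [-4, 6], [5, 6]]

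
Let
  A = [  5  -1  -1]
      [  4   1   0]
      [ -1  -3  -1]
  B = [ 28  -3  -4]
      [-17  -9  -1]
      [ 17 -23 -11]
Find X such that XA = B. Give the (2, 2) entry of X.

Since A sits to the right of X, X = BA⁻¹.
A has determinant 2; A⁻¹ = [[-1/2, 1, 1/2], [2, -3, -2], [-11/2, 8, 9/2]].
X = BA⁻¹ = [[28, -3, -4], [-17, -9, -1], [17, -23, -11]] · [[-1/2, 1, 1/2], [2, -3, -2], [-11/2, 8, 9/2]] = [[2, 5, 2], [-4, 2, 5], [6, -2, 5]].

2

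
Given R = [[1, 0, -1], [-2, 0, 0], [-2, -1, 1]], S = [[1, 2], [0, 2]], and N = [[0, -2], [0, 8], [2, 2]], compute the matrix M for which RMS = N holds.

Left-multiply by R⁻¹ and right-multiply by S⁻¹: M = R⁻¹NS⁻¹.
R has determinant -2; R⁻¹ = [[0, -1/2, 0], [-1, 1/2, -1], [-1, -1/2, 0]].
det S = 2, so S⁻¹ = [[1, -1], [0, 1/2]].
R⁻¹N = [[0, -4], [-2, 4], [0, -2]].
M = (R⁻¹N)S⁻¹ = [[0, -2], [-2, 4], [0, -1]].

M = [[0, -2], [-2, 4], [0, -1]]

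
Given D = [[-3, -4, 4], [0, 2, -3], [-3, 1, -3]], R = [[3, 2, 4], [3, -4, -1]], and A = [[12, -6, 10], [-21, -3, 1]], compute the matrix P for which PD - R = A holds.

PD = A + R = [[15, -4, 14], [-18, -7, 0]].
Since D sits to the right of P, P = (A + R)D⁻¹.
D has determinant -3; D⁻¹ = [[1, 8/3, -4/3], [-3, -7, 3], [-2, -5, 2]].
P = (A + R)D⁻¹ = [[-1, -2, -4], [3, 1, 3]].

P = [[-1, -2, -4], [3, 1, 3]]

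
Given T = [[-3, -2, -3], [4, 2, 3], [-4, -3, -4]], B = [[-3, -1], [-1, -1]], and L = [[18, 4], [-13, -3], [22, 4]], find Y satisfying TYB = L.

Isolating Y: multiply by T⁻¹ from the left and B⁻¹ from the right, so Y = T⁻¹LB⁻¹.
det T = 1, so T⁻¹ = [[1, 1, 0], [4, 0, -3], [-4, -1, 2]].
det B = 2, so B⁻¹ = [[-1/2, 1/2], [1/2, -3/2]].
T⁻¹L = [[5, 1], [6, 4], [-15, -5]].
Y = (T⁻¹L)B⁻¹ = [[-2, 1], [-1, -3], [5, 0]].

Y = [[-2, 1], [-1, -3], [5, 0]]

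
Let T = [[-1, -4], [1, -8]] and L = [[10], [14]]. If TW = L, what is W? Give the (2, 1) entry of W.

-2

Since T multiplies W on the left, W = T⁻¹L.
det T = 12, so T⁻¹ = [[-2/3, 1/3], [-1/12, -1/12]].
W = T⁻¹L = [[-2/3, 1/3], [-1/12, -1/12]] · [[10], [14]] = [[-2], [-2]].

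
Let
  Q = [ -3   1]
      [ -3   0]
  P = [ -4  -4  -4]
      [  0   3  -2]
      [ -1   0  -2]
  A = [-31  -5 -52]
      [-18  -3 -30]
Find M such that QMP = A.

M = [[-1, -1, -2], [2, 2, 5]]

M = Q⁻¹AP⁻¹ (apply Q⁻¹ on the left and P⁻¹ on the right).
det Q = 3; the adjugate gives Q⁻¹ = [[0, -1/3], [1, -1]].
P has determinant 4; P⁻¹ = [[-3/2, -2, 5], [1/2, 1, -2], [3/4, 1, -3]].
Q⁻¹A = [[6, 1, 10], [-13, -2, -22]].
M = (Q⁻¹A)P⁻¹ = [[-1, -1, -2], [2, 2, 5]].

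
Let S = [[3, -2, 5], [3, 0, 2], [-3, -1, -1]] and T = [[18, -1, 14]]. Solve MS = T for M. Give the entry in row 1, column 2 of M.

4

S is on the right of M, so right-multiply by S⁻¹: M = TS⁻¹.
S has determinant -3; S⁻¹ = [[-2/3, 7/3, 4/3], [1, -4, -3], [1, -3, -2]].
M = TS⁻¹ = [[18, -1, 14]] · [[-2/3, 7/3, 4/3], [1, -4, -3], [1, -3, -2]] = [[1, 4, -1]].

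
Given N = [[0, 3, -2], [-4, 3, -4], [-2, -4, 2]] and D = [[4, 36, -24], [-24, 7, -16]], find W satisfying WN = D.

N is on the right of W, so right-multiply by N⁻¹: W = DN⁻¹.
det N = 4, so N⁻¹ = [[-5/2, 1/2, -3/2], [4, -1, 2], [11/2, -3/2, 3]].
W = DN⁻¹ = [[4, 36, -24], [-24, 7, -16]] · [[-5/2, 1/2, -3/2], [4, -1, 2], [11/2, -3/2, 3]] = [[2, 2, -6], [0, 5, 2]].

W = [[2, 2, -6], [0, 5, 2]]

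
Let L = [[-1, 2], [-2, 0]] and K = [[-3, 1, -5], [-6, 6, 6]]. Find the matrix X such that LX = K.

X = [[3, -3, -3], [0, -1, -4]]

L is on the left of X, so left-multiply by L⁻¹: X = L⁻¹K.
L has determinant 4; L⁻¹ = [[0, -1/2], [1/2, -1/4]].
X = L⁻¹K = [[0, -1/2], [1/2, -1/4]] · [[-3, 1, -5], [-6, 6, 6]] = [[3, -3, -3], [0, -1, -4]].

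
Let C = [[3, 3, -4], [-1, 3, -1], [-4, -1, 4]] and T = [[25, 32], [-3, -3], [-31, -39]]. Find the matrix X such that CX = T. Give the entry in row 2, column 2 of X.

C is on the left of X, so left-multiply by C⁻¹: X = C⁻¹T.
C has determinant 5; C⁻¹ = [[11/5, -8/5, 9/5], [8/5, -4/5, 7/5], [13/5, -9/5, 12/5]].
X = C⁻¹T = [[11/5, -8/5, 9/5], [8/5, -4/5, 7/5], [13/5, -9/5, 12/5]] · [[25, 32], [-3, -3], [-31, -39]] = [[4, 5], [-1, -1], [-4, -5]].

-1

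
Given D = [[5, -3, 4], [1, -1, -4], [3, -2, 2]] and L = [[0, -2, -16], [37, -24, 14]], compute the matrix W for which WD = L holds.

W = [[-3, 3, 4], [5, 3, 3]]

Since D sits to the right of W, W = LD⁻¹.
D has determinant -4; D⁻¹ = [[5/2, 1/2, -4], [7/2, 1/2, -6], [-1/4, -1/4, 1/2]].
W = LD⁻¹ = [[0, -2, -16], [37, -24, 14]] · [[5/2, 1/2, -4], [7/2, 1/2, -6], [-1/4, -1/4, 1/2]] = [[-3, 3, 4], [5, 3, 3]].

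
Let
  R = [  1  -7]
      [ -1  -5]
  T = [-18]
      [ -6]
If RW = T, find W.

W = [[-4], [2]]

R is on the left of W, so left-multiply by R⁻¹: W = R⁻¹T.
R has determinant -12; R⁻¹ = [[5/12, -7/12], [-1/12, -1/12]].
W = R⁻¹T = [[5/12, -7/12], [-1/12, -1/12]] · [[-18], [-6]] = [[-4], [2]].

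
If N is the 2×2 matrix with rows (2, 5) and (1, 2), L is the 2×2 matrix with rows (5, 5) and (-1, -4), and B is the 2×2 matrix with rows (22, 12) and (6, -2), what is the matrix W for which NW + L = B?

NW = B − L = [[17, 7], [7, 2]].
Since N multiplies W on the left, W = N⁻¹(B − L).
det N = -1, so N⁻¹ = [[-2, 5], [1, -2]].
W = N⁻¹(B − L) = [[1, -4], [3, 3]].

W = [[1, -4], [3, 3]]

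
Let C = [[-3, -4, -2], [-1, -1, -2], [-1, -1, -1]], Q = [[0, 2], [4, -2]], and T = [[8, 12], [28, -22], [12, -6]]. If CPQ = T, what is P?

Left-multiply by C⁻¹ and right-multiply by Q⁻¹: P = C⁻¹TQ⁻¹.
det C = -1, so C⁻¹ = [[1, 2, -6], [-1, -1, 4], [0, -1, 1]].
Q has determinant -8; Q⁻¹ = [[1/4, 1/4], [1/2, 0]].
C⁻¹T = [[-8, 4], [12, -14], [-16, 16]].
P = (C⁻¹T)Q⁻¹ = [[0, -2], [-4, 3], [4, -4]].

P = [[0, -2], [-4, 3], [4, -4]]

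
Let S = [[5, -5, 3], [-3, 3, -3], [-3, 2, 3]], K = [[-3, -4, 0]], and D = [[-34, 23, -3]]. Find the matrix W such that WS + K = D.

WS = D − K = [[-31, 27, -3]].
S is on the right of W, so right-multiply by S⁻¹: W = (D − K)S⁻¹.
det S = -6; the adjugate gives S⁻¹ = [[-5/2, -7/2, -1], [-3, -4, -1], [-1/2, -5/6, 0]].
W = (D − K)S⁻¹ = [[-2, 3, 4]].

W = [[-2, 3, 4]]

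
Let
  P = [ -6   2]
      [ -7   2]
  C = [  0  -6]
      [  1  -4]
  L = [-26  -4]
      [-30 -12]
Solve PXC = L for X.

X = [[-4, 4], [-3, -1]]

X = P⁻¹LC⁻¹ (apply P⁻¹ on the left and C⁻¹ on the right).
P has determinant 2; P⁻¹ = [[1, -1], [7/2, -3]].
det C = 6, so C⁻¹ = [[-2/3, 1], [-1/6, 0]].
P⁻¹L = [[4, 8], [-1, 22]].
X = (P⁻¹L)C⁻¹ = [[-4, 4], [-3, -1]].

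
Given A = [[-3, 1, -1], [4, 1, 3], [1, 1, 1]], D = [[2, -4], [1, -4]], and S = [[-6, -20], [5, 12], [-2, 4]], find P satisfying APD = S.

Isolating P: multiply by A⁻¹ from the left and D⁻¹ from the right, so P = A⁻¹SD⁻¹.
A has determinant 2; A⁻¹ = [[-1, -1, 2], [-1/2, -1, 5/2], [3/2, 2, -7/2]].
det D = -4, so D⁻¹ = [[1, -1], [1/4, -1/2]].
A⁻¹S = [[-3, 16], [-7, 8], [8, -20]].
P = (A⁻¹S)D⁻¹ = [[1, -5], [-5, 3], [3, 2]].

P = [[1, -5], [-5, 3], [3, 2]]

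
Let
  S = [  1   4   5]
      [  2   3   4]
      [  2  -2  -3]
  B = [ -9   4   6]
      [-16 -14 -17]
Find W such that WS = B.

Since S sits to the right of W, W = BS⁻¹.
det S = 5, so S⁻¹ = [[-1/5, 2/5, 1/5], [14/5, -13/5, 6/5], [-2, 2, -1]].
W = BS⁻¹ = [[-9, 4, 6], [-16, -14, -17]] · [[-1/5, 2/5, 1/5], [14/5, -13/5, 6/5], [-2, 2, -1]] = [[1, -2, -3], [-2, -4, -3]].

W = [[1, -2, -3], [-2, -4, -3]]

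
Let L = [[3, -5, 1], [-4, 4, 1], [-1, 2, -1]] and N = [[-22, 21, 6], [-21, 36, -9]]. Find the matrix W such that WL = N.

Right-multiplying both sides by L⁻¹ gives W = NL⁻¹.
L has determinant 3; L⁻¹ = [[-2, -1, -3], [-5/3, -2/3, -7/3], [-4/3, -1/3, -8/3]].
W = NL⁻¹ = [[-22, 21, 6], [-21, 36, -9]] · [[-2, -1, -3], [-5/3, -2/3, -7/3], [-4/3, -1/3, -8/3]] = [[1, 6, 1], [-6, 0, 3]].

W = [[1, 6, 1], [-6, 0, 3]]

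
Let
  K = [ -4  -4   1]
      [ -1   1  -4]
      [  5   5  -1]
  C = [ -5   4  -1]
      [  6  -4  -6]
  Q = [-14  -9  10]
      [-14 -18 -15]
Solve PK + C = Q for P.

PK = Q − C = [[-9, -13, 11], [-20, -14, -9]].
K is on the right of P, so right-multiply by K⁻¹: P = (Q − C)K⁻¹.
K has determinant -2; K⁻¹ = [[-19/2, -1/2, -15/2], [21/2, 1/2, 17/2], [5, 0, 4]].
P = (Q − C)K⁻¹ = [[4, -2, 1], [-2, 3, -5]].

P = [[4, -2, 1], [-2, 3, -5]]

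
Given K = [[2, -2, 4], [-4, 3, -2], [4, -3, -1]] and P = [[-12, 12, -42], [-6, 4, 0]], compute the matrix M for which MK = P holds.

M = [[-6, 6, 6], [1, 2, 0]]

K is on the right of M, so right-multiply by K⁻¹: M = PK⁻¹.
K has determinant 6; K⁻¹ = [[-3/2, -7/3, -4/3], [-2, -3, -2], [0, -1/3, -1/3]].
M = PK⁻¹ = [[-12, 12, -42], [-6, 4, 0]] · [[-3/2, -7/3, -4/3], [-2, -3, -2], [0, -1/3, -1/3]] = [[-6, 6, 6], [1, 2, 0]].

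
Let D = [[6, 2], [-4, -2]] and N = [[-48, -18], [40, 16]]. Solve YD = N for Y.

D is on the right of Y, so right-multiply by D⁻¹: Y = ND⁻¹.
det D = -4, so D⁻¹ = [[1/2, 1/2], [-1, -3/2]].
Y = ND⁻¹ = [[-48, -18], [40, 16]] · [[1/2, 1/2], [-1, -3/2]] = [[-6, 3], [4, -4]].

Y = [[-6, 3], [4, -4]]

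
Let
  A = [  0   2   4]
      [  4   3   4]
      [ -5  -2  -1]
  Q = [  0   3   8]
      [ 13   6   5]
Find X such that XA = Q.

X = [[-2, 5, 4], [-1, 2, -1]]

Right-multiplying both sides by A⁻¹ gives X = QA⁻¹.
det A = -4, so A⁻¹ = [[-5/4, 3/2, 1], [4, -5, -4], [-7/4, 5/2, 2]].
X = QA⁻¹ = [[0, 3, 8], [13, 6, 5]] · [[-5/4, 3/2, 1], [4, -5, -4], [-7/4, 5/2, 2]] = [[-2, 5, 4], [-1, 2, -1]].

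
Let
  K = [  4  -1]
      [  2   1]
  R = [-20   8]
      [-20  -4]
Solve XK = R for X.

X = [[-6, 2], [-2, -6]]

Right-multiplying both sides by K⁻¹ gives X = RK⁻¹.
K has determinant 6; K⁻¹ = [[1/6, 1/6], [-1/3, 2/3]].
X = RK⁻¹ = [[-20, 8], [-20, -4]] · [[1/6, 1/6], [-1/3, 2/3]] = [[-6, 2], [-2, -6]].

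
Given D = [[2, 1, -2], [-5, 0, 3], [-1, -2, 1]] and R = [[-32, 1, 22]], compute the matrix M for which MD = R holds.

M = [[-5, 5, -3]]

D is on the right of M, so right-multiply by D⁻¹: M = RD⁻¹.
det D = -6, so D⁻¹ = [[-1, -1/2, -1/2], [-1/3, 0, -2/3], [-5/3, -1/2, -5/6]].
M = RD⁻¹ = [[-32, 1, 22]] · [[-1, -1/2, -1/2], [-1/3, 0, -2/3], [-5/3, -1/2, -5/6]] = [[-5, 5, -3]].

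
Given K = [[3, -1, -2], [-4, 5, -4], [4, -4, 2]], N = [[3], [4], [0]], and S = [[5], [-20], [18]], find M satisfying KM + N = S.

KM = S − N = [[2], [-24], [18]].
Left-multiplying both sides by K⁻¹ gives M = K⁻¹(S − N).
det K = -2, so K⁻¹ = [[3, -5, -7], [4, -7, -10], [2, -4, -11/2]].
M = K⁻¹(S − N) = [[0], [-4], [1]].

M = [[0], [-4], [1]]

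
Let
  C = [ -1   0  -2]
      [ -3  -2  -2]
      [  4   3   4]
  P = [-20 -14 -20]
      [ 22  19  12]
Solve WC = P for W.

W = [[1, 1, -4], [5, -5, 3]]

Right-multiplying both sides by C⁻¹ gives W = PC⁻¹.
C has determinant 4; C⁻¹ = [[-1/2, -3/2, -1], [1, 1, 1], [-1/4, 3/4, 1/2]].
W = PC⁻¹ = [[-20, -14, -20], [22, 19, 12]] · [[-1/2, -3/2, -1], [1, 1, 1], [-1/4, 3/4, 1/2]] = [[1, 1, -4], [5, -5, 3]].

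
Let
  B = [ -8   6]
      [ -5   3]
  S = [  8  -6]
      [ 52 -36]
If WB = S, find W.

W = [[-1, 0], [-4, -4]]

B is on the right of W, so right-multiply by B⁻¹: W = SB⁻¹.
det B = 6; the adjugate gives B⁻¹ = [[1/2, -1], [5/6, -4/3]].
W = SB⁻¹ = [[8, -6], [52, -36]] · [[1/2, -1], [5/6, -4/3]] = [[-1, 0], [-4, -4]].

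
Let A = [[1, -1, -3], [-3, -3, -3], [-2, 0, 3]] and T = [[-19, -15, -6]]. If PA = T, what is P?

P = [[3, 4, 5]]

A is on the right of P, so right-multiply by A⁻¹: P = TA⁻¹.
A has determinant -6; A⁻¹ = [[3/2, -1/2, 1], [-5/2, 1/2, -2], [1, -1/3, 1]].
P = TA⁻¹ = [[-19, -15, -6]] · [[3/2, -1/2, 1], [-5/2, 1/2, -2], [1, -1/3, 1]] = [[3, 4, 5]].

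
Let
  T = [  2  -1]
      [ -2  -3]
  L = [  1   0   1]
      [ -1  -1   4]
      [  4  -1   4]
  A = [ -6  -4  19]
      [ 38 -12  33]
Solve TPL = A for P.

P = [[3, 2, -2], [3, -1, -3]]

Isolating P: multiply by T⁻¹ from the left and L⁻¹ from the right, so P = T⁻¹AL⁻¹.
det T = -8, so T⁻¹ = [[3/8, -1/8], [-1/4, -1/4]].
L has determinant 5; L⁻¹ = [[0, -1/5, 1/5], [4, 0, -1], [1, 1/5, -1/5]].
T⁻¹A = [[-7, 0, 3], [-8, 4, -13]].
P = (T⁻¹A)L⁻¹ = [[3, 2, -2], [3, -1, -3]].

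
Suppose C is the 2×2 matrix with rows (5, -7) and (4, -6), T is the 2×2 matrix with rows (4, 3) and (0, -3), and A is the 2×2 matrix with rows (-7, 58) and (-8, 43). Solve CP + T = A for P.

CP = A − T = [[-11, 55], [-8, 46]].
Since C multiplies P on the left, P = C⁻¹(A − T).
C has determinant -2; C⁻¹ = [[3, -7/2], [2, -5/2]].
P = C⁻¹(A − T) = [[-5, 4], [-2, -5]].

P = [[-5, 4], [-2, -5]]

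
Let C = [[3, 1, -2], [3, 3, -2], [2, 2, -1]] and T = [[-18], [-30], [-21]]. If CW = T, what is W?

W = [[-6], [-6], [-3]]

Left-multiplying both sides by C⁻¹ gives W = C⁻¹T.
det C = 2; the adjugate gives C⁻¹ = [[1/2, -3/2, 2], [-1/2, 1/2, 0], [0, -2, 3]].
W = C⁻¹T = [[1/2, -3/2, 2], [-1/2, 1/2, 0], [0, -2, 3]] · [[-18], [-30], [-21]] = [[-6], [-6], [-3]].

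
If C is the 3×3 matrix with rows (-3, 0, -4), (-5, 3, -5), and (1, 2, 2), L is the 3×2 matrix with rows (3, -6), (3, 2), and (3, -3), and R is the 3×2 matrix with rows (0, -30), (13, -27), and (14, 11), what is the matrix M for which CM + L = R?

CM = R − L = [[-3, -24], [10, -29], [11, 14]].
C is on the left of M, so left-multiply by C⁻¹: M = C⁻¹(R − L).
det C = 4; the adjugate gives C⁻¹ = [[4, -2, 3], [5/4, -1/2, 5/4], [-13/4, 3/2, -9/4]].
M = C⁻¹(R − L) = [[1, 4], [5, 2], [0, 3]].

M = [[1, 4], [5, 2], [0, 3]]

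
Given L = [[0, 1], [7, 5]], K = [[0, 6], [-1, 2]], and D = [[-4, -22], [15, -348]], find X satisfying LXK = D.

X = L⁻¹DK⁻¹ (apply L⁻¹ on the left and K⁻¹ on the right).
det L = -7; the adjugate gives L⁻¹ = [[-5/7, 1/7], [1, 0]].
det K = 6; the adjugate gives K⁻¹ = [[1/3, -1], [1/6, 0]].
L⁻¹D = [[5, -34], [-4, -22]].
X = (L⁻¹D)K⁻¹ = [[-4, -5], [-5, 4]].

X = [[-4, -5], [-5, 4]]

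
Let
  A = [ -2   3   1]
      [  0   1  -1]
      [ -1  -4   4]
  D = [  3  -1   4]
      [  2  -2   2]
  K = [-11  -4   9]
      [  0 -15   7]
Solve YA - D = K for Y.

YA = K + D = [[-8, -5, 13], [2, -17, 9]].
Since A sits to the right of Y, Y = (K + D)A⁻¹.
det A = 4, so A⁻¹ = [[0, -4, -1], [1/4, -7/4, -1/2], [1/4, -11/4, -1/2]].
Y = (K + D)A⁻¹ = [[2, 5, 4], [-2, -3, 2]].

Y = [[2, 5, 4], [-2, -3, 2]]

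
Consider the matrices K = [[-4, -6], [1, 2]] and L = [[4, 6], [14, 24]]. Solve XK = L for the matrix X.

X = [[-1, 0], [-2, 6]]

Right-multiplying both sides by K⁻¹ gives X = LK⁻¹.
det K = -2, so K⁻¹ = [[-1, -3], [1/2, 2]].
X = LK⁻¹ = [[4, 6], [14, 24]] · [[-1, -3], [1/2, 2]] = [[-1, 0], [-2, 6]].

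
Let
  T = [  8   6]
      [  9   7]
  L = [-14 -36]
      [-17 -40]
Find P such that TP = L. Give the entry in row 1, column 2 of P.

-6

T is on the left of P, so left-multiply by T⁻¹: P = T⁻¹L.
T has determinant 2; T⁻¹ = [[7/2, -3], [-9/2, 4]].
P = T⁻¹L = [[7/2, -3], [-9/2, 4]] · [[-14, -36], [-17, -40]] = [[2, -6], [-5, 2]].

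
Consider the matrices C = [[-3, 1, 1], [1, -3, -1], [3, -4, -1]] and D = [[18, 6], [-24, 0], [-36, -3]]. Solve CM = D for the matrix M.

M = [[-3, -2], [6, -1], [3, 1]]

Since C multiplies M on the left, M = C⁻¹D.
C has determinant 6; C⁻¹ = [[-1/6, -1/2, 1/3], [-1/3, 0, -1/3], [5/6, -3/2, 4/3]].
M = C⁻¹D = [[-1/6, -1/2, 1/3], [-1/3, 0, -1/3], [5/6, -3/2, 4/3]] · [[18, 6], [-24, 0], [-36, -3]] = [[-3, -2], [6, -1], [3, 1]].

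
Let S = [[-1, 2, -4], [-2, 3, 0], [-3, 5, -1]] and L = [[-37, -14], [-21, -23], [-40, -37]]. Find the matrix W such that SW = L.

S is on the left of W, so left-multiply by S⁻¹: W = S⁻¹L.
det S = 3; the adjugate gives S⁻¹ = [[-1, -6, 4], [-2/3, -11/3, 8/3], [-1/3, -1/3, 1/3]].
W = S⁻¹L = [[-1, -6, 4], [-2/3, -11/3, 8/3], [-1/3, -1/3, 1/3]] · [[-37, -14], [-21, -23], [-40, -37]] = [[3, 4], [-5, -5], [6, 0]].

W = [[3, 4], [-5, -5], [6, 0]]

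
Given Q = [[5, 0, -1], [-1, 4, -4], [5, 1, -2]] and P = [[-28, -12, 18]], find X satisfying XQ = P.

X = [[-2, -2, -4]]

Since Q sits to the right of X, X = PQ⁻¹.
det Q = 1, so Q⁻¹ = [[-4, -1, 4], [-22, -5, 21], [-21, -5, 20]].
X = PQ⁻¹ = [[-28, -12, 18]] · [[-4, -1, 4], [-22, -5, 21], [-21, -5, 20]] = [[-2, -2, -4]].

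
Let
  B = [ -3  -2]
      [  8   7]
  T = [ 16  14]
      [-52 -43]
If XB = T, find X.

X = [[0, 2], [4, -5]]

Right-multiplying both sides by B⁻¹ gives X = TB⁻¹.
det B = -5, so B⁻¹ = [[-7/5, -2/5], [8/5, 3/5]].
X = TB⁻¹ = [[16, 14], [-52, -43]] · [[-7/5, -2/5], [8/5, 3/5]] = [[0, 2], [4, -5]].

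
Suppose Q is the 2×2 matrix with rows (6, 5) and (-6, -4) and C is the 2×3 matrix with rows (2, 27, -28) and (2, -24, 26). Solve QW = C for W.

W = [[-3, 2, -3], [4, 3, -2]]

Q is on the left of W, so left-multiply by Q⁻¹: W = Q⁻¹C.
det Q = 6; the adjugate gives Q⁻¹ = [[-2/3, -5/6], [1, 1]].
W = Q⁻¹C = [[-2/3, -5/6], [1, 1]] · [[2, 27, -28], [2, -24, 26]] = [[-3, 2, -3], [4, 3, -2]].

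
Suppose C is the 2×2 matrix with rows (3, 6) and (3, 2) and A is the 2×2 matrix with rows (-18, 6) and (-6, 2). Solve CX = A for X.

X = [[0, 0], [-3, 1]]

Since C multiplies X on the left, X = C⁻¹A.
det C = -12, so C⁻¹ = [[-1/6, 1/2], [1/4, -1/4]].
X = C⁻¹A = [[-1/6, 1/2], [1/4, -1/4]] · [[-18, 6], [-6, 2]] = [[0, 0], [-3, 1]].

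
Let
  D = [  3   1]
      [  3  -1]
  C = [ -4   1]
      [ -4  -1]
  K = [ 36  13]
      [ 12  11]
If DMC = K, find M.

Isolating M: multiply by D⁻¹ from the left and C⁻¹ from the right, so M = D⁻¹KC⁻¹.
det D = -6; the adjugate gives D⁻¹ = [[1/6, 1/6], [1/2, -1/2]].
C has determinant 8; C⁻¹ = [[-1/8, -1/8], [1/2, -1/2]].
D⁻¹K = [[8, 4], [12, 1]].
M = (D⁻¹K)C⁻¹ = [[1, -3], [-1, -2]].

M = [[1, -3], [-1, -2]]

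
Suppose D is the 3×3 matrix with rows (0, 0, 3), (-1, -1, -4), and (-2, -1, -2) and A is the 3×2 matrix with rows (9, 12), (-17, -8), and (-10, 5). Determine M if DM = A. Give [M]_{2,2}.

Since D multiplies M on the left, M = D⁻¹A.
det D = -3; the adjugate gives D⁻¹ = [[2/3, 1, -1], [-2, -2, 1], [1/3, 0, 0]].
M = D⁻¹A = [[2/3, 1, -1], [-2, -2, 1], [1/3, 0, 0]] · [[9, 12], [-17, -8], [-10, 5]] = [[-1, -5], [6, -3], [3, 4]].

-3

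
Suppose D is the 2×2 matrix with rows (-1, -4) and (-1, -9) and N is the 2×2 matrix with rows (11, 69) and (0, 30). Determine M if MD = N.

M = [[-6, -5], [6, -6]]

Right-multiplying both sides by D⁻¹ gives M = ND⁻¹.
det D = 5, so D⁻¹ = [[-9/5, 4/5], [1/5, -1/5]].
M = ND⁻¹ = [[11, 69], [0, 30]] · [[-9/5, 4/5], [1/5, -1/5]] = [[-6, -5], [6, -6]].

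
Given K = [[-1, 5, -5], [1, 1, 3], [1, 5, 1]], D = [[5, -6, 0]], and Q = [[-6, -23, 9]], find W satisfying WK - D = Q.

W = [[-2, 1, -4]]

WK = Q + D = [[-1, -29, 9]].
Right-multiplying both sides by K⁻¹ gives W = (Q + D)K⁻¹.
det K = 4; the adjugate gives K⁻¹ = [[-7/2, -15/2, 5], [1/2, 1, -1/2], [1, 5/2, -3/2]].
W = (Q + D)K⁻¹ = [[-2, 1, -4]].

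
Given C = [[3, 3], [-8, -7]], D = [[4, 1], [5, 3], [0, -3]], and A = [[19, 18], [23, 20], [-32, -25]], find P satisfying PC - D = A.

P = [[-3, -4], [-4, -5], [0, 4]]

PC = A + D = [[23, 19], [28, 23], [-32, -28]].
Since C sits to the right of P, P = (A + D)C⁻¹.
det C = 3, so C⁻¹ = [[-7/3, -1], [8/3, 1]].
P = (A + D)C⁻¹ = [[-3, -4], [-4, -5], [0, 4]].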